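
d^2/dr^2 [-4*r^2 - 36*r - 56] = -8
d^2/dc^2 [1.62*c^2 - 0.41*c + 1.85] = 3.24000000000000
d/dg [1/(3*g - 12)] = -1/(3*(g - 4)^2)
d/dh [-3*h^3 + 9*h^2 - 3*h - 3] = -9*h^2 + 18*h - 3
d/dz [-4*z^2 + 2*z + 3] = 2 - 8*z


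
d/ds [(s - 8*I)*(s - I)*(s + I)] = 3*s^2 - 16*I*s + 1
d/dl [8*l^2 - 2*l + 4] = 16*l - 2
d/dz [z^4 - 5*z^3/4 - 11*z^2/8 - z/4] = 4*z^3 - 15*z^2/4 - 11*z/4 - 1/4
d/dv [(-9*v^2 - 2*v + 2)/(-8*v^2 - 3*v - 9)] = (11*v^2 + 194*v + 24)/(64*v^4 + 48*v^3 + 153*v^2 + 54*v + 81)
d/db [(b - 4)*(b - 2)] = 2*b - 6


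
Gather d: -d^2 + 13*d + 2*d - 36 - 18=-d^2 + 15*d - 54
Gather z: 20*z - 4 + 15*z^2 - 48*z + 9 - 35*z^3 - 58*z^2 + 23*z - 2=-35*z^3 - 43*z^2 - 5*z + 3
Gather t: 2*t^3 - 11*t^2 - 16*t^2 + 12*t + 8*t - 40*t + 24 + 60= 2*t^3 - 27*t^2 - 20*t + 84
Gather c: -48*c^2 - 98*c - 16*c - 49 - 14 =-48*c^2 - 114*c - 63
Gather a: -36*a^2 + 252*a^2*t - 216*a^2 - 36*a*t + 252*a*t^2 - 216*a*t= a^2*(252*t - 252) + a*(252*t^2 - 252*t)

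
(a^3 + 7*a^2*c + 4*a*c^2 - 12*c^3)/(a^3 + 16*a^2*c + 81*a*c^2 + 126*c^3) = (a^2 + a*c - 2*c^2)/(a^2 + 10*a*c + 21*c^2)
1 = 1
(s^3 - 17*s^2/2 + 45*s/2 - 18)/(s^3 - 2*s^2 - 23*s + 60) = (s - 3/2)/(s + 5)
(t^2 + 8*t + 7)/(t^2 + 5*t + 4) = (t + 7)/(t + 4)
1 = 1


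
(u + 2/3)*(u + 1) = u^2 + 5*u/3 + 2/3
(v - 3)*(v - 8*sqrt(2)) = v^2 - 8*sqrt(2)*v - 3*v + 24*sqrt(2)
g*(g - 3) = g^2 - 3*g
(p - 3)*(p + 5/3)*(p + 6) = p^3 + 14*p^2/3 - 13*p - 30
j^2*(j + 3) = j^3 + 3*j^2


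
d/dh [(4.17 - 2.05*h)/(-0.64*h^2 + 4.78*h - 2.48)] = (-1.312*h^2 + 5.3376*h - 14.8486)/(0.4096*h^4 - 6.1184*h^3 + 26.0228*h^2 - 23.7088*h + 6.1504)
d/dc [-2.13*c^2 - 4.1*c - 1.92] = -4.26*c - 4.1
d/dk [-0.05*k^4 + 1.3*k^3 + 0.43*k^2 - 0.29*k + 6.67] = -0.2*k^3 + 3.9*k^2 + 0.86*k - 0.29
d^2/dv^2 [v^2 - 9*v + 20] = 2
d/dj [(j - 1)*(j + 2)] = 2*j + 1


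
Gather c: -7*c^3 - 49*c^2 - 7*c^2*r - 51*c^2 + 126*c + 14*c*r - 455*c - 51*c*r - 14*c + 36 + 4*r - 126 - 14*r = -7*c^3 + c^2*(-7*r - 100) + c*(-37*r - 343) - 10*r - 90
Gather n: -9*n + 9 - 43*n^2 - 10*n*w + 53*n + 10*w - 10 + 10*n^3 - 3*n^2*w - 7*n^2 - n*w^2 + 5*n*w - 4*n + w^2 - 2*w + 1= 10*n^3 + n^2*(-3*w - 50) + n*(-w^2 - 5*w + 40) + w^2 + 8*w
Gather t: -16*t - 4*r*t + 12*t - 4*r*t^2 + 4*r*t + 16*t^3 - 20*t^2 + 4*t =16*t^3 + t^2*(-4*r - 20)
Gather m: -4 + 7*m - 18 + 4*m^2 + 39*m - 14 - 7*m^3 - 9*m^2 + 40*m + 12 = -7*m^3 - 5*m^2 + 86*m - 24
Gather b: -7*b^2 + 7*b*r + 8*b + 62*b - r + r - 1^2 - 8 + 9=-7*b^2 + b*(7*r + 70)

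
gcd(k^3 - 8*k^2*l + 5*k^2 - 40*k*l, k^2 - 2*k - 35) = k + 5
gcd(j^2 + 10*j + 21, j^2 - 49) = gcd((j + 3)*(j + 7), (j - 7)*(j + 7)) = j + 7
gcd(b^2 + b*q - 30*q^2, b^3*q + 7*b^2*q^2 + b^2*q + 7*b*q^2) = 1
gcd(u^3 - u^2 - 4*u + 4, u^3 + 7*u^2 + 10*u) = u + 2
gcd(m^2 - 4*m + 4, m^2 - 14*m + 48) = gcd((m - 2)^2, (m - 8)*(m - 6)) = 1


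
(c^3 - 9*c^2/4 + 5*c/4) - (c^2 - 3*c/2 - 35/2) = c^3 - 13*c^2/4 + 11*c/4 + 35/2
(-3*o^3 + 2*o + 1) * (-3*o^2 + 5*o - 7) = 9*o^5 - 15*o^4 + 15*o^3 + 7*o^2 - 9*o - 7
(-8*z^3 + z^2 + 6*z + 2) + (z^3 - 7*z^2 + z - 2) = -7*z^3 - 6*z^2 + 7*z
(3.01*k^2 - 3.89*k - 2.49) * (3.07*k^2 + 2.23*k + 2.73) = 9.2407*k^4 - 5.23*k^3 - 8.1017*k^2 - 16.1724*k - 6.7977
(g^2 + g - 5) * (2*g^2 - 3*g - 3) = 2*g^4 - g^3 - 16*g^2 + 12*g + 15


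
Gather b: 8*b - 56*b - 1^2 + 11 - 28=-48*b - 18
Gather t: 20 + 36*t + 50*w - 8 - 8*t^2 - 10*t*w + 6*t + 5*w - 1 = -8*t^2 + t*(42 - 10*w) + 55*w + 11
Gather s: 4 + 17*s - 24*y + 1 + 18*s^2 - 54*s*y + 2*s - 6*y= 18*s^2 + s*(19 - 54*y) - 30*y + 5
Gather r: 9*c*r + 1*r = r*(9*c + 1)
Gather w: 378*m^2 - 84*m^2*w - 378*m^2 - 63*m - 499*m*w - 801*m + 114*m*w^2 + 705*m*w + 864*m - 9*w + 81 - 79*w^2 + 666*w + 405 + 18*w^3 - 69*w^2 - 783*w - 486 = 18*w^3 + w^2*(114*m - 148) + w*(-84*m^2 + 206*m - 126)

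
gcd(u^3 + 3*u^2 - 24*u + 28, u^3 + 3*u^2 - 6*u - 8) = u - 2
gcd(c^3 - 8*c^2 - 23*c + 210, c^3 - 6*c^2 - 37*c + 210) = c - 7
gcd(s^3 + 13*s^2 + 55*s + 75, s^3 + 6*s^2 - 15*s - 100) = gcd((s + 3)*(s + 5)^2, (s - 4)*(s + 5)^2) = s^2 + 10*s + 25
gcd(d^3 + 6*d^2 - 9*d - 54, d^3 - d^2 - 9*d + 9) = d^2 - 9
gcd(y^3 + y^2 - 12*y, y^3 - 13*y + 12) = y^2 + y - 12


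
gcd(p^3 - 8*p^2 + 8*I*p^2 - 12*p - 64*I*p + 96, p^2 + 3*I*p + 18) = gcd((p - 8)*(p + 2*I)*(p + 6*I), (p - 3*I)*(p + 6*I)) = p + 6*I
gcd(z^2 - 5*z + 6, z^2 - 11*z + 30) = 1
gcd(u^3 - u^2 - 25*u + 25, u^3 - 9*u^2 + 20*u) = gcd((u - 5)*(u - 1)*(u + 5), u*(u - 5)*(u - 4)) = u - 5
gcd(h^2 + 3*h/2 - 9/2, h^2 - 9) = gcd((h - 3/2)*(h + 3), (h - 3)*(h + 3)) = h + 3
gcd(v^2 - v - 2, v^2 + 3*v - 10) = v - 2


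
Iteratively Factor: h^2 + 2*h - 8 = (h + 4)*(h - 2)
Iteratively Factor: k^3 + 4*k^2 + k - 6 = (k - 1)*(k^2 + 5*k + 6) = (k - 1)*(k + 3)*(k + 2)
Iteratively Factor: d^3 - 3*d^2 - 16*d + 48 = (d + 4)*(d^2 - 7*d + 12) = (d - 3)*(d + 4)*(d - 4)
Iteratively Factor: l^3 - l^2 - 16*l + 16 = (l - 4)*(l^2 + 3*l - 4) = (l - 4)*(l - 1)*(l + 4)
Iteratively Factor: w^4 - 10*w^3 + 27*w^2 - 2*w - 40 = (w - 5)*(w^3 - 5*w^2 + 2*w + 8) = (w - 5)*(w + 1)*(w^2 - 6*w + 8) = (w - 5)*(w - 4)*(w + 1)*(w - 2)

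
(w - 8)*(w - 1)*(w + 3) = w^3 - 6*w^2 - 19*w + 24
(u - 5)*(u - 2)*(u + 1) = u^3 - 6*u^2 + 3*u + 10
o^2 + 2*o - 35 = (o - 5)*(o + 7)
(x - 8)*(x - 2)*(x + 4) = x^3 - 6*x^2 - 24*x + 64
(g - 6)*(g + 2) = g^2 - 4*g - 12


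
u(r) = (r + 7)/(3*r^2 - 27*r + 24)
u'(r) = (27 - 6*r)*(r + 7)/(3*r^2 - 27*r + 24)^2 + 1/(3*r^2 - 27*r + 24)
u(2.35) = -0.41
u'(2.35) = 0.19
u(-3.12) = 0.03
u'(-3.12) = 0.02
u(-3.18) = 0.03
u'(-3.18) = 0.02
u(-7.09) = -0.00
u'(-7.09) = 0.00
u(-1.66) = 0.07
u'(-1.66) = 0.05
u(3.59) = -0.31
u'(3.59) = 0.02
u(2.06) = -0.48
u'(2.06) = 0.32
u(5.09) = -0.34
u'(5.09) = -0.06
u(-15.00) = -0.00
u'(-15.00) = 0.00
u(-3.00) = 0.03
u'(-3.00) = 0.02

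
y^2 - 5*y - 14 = (y - 7)*(y + 2)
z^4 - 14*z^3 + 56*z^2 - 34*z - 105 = (z - 7)*(z - 5)*(z - 3)*(z + 1)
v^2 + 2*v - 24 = (v - 4)*(v + 6)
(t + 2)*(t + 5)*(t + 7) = t^3 + 14*t^2 + 59*t + 70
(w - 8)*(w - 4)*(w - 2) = w^3 - 14*w^2 + 56*w - 64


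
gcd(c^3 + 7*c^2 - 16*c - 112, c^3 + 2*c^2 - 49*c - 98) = c + 7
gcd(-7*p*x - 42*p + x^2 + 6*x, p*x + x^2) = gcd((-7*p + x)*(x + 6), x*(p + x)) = 1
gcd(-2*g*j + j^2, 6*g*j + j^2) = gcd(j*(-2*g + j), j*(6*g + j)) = j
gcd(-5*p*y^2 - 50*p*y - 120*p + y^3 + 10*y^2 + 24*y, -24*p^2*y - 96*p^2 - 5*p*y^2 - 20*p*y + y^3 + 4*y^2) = y + 4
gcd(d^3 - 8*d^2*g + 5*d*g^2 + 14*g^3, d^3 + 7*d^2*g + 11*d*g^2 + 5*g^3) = d + g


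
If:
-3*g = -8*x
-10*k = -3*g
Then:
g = 8*x/3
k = 4*x/5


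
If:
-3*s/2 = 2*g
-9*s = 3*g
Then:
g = 0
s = 0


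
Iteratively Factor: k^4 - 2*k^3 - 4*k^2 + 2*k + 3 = (k + 1)*(k^3 - 3*k^2 - k + 3) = (k - 3)*(k + 1)*(k^2 - 1) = (k - 3)*(k + 1)^2*(k - 1)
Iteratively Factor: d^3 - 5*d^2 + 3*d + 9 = (d - 3)*(d^2 - 2*d - 3) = (d - 3)*(d + 1)*(d - 3)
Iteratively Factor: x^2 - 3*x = (x - 3)*(x)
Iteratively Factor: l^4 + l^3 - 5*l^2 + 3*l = (l - 1)*(l^3 + 2*l^2 - 3*l) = l*(l - 1)*(l^2 + 2*l - 3) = l*(l - 1)*(l + 3)*(l - 1)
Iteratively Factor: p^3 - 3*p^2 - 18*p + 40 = (p + 4)*(p^2 - 7*p + 10) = (p - 5)*(p + 4)*(p - 2)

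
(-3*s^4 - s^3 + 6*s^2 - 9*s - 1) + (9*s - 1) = -3*s^4 - s^3 + 6*s^2 - 2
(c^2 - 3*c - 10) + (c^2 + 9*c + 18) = 2*c^2 + 6*c + 8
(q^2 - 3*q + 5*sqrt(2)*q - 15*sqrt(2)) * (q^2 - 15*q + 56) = q^4 - 18*q^3 + 5*sqrt(2)*q^3 - 90*sqrt(2)*q^2 + 101*q^2 - 168*q + 505*sqrt(2)*q - 840*sqrt(2)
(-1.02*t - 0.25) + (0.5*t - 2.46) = -0.52*t - 2.71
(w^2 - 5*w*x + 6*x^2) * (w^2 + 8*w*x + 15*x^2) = w^4 + 3*w^3*x - 19*w^2*x^2 - 27*w*x^3 + 90*x^4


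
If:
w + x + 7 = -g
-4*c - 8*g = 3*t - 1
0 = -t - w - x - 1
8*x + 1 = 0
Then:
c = 11*w/4 + 469/32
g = -w - 55/8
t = -w - 7/8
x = -1/8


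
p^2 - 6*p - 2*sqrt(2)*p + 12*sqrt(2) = (p - 6)*(p - 2*sqrt(2))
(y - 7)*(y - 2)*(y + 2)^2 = y^4 - 5*y^3 - 18*y^2 + 20*y + 56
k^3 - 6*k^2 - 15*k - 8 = (k - 8)*(k + 1)^2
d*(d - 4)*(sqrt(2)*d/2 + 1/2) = sqrt(2)*d^3/2 - 2*sqrt(2)*d^2 + d^2/2 - 2*d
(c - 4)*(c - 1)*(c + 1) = c^3 - 4*c^2 - c + 4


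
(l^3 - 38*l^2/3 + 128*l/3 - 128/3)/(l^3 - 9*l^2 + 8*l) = (3*l^2 - 14*l + 16)/(3*l*(l - 1))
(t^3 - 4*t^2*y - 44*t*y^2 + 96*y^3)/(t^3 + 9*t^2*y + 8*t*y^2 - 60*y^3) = (t - 8*y)/(t + 5*y)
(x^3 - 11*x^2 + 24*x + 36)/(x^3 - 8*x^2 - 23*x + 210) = (x^2 - 5*x - 6)/(x^2 - 2*x - 35)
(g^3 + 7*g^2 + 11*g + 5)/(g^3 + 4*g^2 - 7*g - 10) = (g + 1)/(g - 2)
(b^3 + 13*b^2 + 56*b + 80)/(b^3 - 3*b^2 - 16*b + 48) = (b^2 + 9*b + 20)/(b^2 - 7*b + 12)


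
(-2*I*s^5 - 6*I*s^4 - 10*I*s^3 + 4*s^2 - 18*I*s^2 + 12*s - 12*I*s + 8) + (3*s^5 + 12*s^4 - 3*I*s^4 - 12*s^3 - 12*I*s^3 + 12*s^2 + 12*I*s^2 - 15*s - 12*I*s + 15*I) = 3*s^5 - 2*I*s^5 + 12*s^4 - 9*I*s^4 - 12*s^3 - 22*I*s^3 + 16*s^2 - 6*I*s^2 - 3*s - 24*I*s + 8 + 15*I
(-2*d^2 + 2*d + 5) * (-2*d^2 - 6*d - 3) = 4*d^4 + 8*d^3 - 16*d^2 - 36*d - 15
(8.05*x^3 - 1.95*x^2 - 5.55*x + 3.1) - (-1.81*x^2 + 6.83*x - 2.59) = 8.05*x^3 - 0.14*x^2 - 12.38*x + 5.69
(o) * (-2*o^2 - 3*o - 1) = -2*o^3 - 3*o^2 - o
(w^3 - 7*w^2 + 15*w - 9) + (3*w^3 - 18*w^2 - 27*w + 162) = 4*w^3 - 25*w^2 - 12*w + 153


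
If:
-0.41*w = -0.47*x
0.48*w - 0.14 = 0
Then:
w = 0.29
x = 0.25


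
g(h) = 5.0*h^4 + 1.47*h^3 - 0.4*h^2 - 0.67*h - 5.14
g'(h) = 20.0*h^3 + 4.41*h^2 - 0.8*h - 0.67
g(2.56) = 229.93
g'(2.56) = 361.73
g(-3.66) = 817.09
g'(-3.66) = -919.23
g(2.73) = 297.69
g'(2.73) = 436.94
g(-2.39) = 137.25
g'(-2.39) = -246.61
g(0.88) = -2.04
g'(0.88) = 15.67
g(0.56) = -4.89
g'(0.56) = 3.78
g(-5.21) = 3463.62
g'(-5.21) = -2705.21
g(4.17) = 1603.57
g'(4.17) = 1522.91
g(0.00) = -5.14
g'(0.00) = -0.67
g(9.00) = 33833.06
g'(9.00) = 14929.34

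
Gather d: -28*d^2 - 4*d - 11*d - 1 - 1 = -28*d^2 - 15*d - 2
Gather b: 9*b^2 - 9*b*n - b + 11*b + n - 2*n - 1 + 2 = 9*b^2 + b*(10 - 9*n) - n + 1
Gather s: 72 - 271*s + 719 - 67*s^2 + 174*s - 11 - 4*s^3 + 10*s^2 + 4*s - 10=-4*s^3 - 57*s^2 - 93*s + 770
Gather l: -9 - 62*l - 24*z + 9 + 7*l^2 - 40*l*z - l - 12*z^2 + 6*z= 7*l^2 + l*(-40*z - 63) - 12*z^2 - 18*z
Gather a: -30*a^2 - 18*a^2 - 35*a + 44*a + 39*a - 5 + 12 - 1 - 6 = -48*a^2 + 48*a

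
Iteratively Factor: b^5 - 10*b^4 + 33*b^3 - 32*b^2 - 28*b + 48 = (b - 3)*(b^4 - 7*b^3 + 12*b^2 + 4*b - 16) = (b - 3)*(b - 2)*(b^3 - 5*b^2 + 2*b + 8) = (b - 3)*(b - 2)*(b + 1)*(b^2 - 6*b + 8) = (b - 3)*(b - 2)^2*(b + 1)*(b - 4)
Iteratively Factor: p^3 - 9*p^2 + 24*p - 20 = (p - 2)*(p^2 - 7*p + 10) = (p - 5)*(p - 2)*(p - 2)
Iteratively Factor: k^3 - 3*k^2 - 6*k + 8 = (k + 2)*(k^2 - 5*k + 4) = (k - 1)*(k + 2)*(k - 4)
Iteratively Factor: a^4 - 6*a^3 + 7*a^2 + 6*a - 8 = (a - 2)*(a^3 - 4*a^2 - a + 4) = (a - 2)*(a + 1)*(a^2 - 5*a + 4) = (a - 4)*(a - 2)*(a + 1)*(a - 1)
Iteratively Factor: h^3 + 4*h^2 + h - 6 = (h + 2)*(h^2 + 2*h - 3) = (h + 2)*(h + 3)*(h - 1)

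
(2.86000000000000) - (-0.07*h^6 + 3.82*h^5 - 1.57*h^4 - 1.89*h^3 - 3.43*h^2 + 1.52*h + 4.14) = 0.07*h^6 - 3.82*h^5 + 1.57*h^4 + 1.89*h^3 + 3.43*h^2 - 1.52*h - 1.28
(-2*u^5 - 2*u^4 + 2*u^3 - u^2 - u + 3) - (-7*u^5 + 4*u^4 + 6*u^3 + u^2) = 5*u^5 - 6*u^4 - 4*u^3 - 2*u^2 - u + 3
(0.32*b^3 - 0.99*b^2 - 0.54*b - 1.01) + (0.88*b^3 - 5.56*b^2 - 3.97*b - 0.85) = 1.2*b^3 - 6.55*b^2 - 4.51*b - 1.86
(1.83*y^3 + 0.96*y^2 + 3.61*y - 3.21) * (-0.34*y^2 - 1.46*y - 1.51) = -0.6222*y^5 - 2.9982*y^4 - 5.3923*y^3 - 5.6288*y^2 - 0.764500000000001*y + 4.8471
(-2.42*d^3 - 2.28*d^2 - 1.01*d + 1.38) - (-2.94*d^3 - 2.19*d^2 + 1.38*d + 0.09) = 0.52*d^3 - 0.0899999999999999*d^2 - 2.39*d + 1.29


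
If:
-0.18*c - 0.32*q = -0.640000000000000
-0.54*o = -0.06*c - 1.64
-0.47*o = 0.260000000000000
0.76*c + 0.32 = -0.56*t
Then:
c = -32.31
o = -0.55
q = 20.18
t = 43.28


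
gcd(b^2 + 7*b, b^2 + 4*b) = b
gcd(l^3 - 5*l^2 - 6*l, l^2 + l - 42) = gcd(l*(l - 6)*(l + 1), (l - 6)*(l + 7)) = l - 6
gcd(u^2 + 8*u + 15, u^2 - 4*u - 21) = u + 3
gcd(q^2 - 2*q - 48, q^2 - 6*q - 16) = q - 8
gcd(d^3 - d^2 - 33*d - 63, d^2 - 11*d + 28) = d - 7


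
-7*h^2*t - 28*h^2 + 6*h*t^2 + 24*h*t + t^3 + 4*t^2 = (-h + t)*(7*h + t)*(t + 4)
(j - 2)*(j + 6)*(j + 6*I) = j^3 + 4*j^2 + 6*I*j^2 - 12*j + 24*I*j - 72*I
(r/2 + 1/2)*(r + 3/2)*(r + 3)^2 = r^4/2 + 17*r^3/4 + 51*r^2/4 + 63*r/4 + 27/4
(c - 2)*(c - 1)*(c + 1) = c^3 - 2*c^2 - c + 2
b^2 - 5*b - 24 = (b - 8)*(b + 3)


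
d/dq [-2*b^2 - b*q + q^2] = -b + 2*q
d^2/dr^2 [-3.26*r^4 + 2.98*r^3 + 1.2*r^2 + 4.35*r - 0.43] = -39.12*r^2 + 17.88*r + 2.4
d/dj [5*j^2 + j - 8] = 10*j + 1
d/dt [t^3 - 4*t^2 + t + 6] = 3*t^2 - 8*t + 1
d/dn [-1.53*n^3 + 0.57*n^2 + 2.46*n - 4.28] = -4.59*n^2 + 1.14*n + 2.46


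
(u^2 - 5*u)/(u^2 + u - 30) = u/(u + 6)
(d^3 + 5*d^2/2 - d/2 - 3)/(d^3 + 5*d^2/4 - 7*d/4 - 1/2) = 2*(2*d + 3)/(4*d + 1)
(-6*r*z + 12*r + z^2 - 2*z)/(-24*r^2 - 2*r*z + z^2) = (z - 2)/(4*r + z)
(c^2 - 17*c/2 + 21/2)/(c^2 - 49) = (c - 3/2)/(c + 7)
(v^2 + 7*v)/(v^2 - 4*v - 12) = v*(v + 7)/(v^2 - 4*v - 12)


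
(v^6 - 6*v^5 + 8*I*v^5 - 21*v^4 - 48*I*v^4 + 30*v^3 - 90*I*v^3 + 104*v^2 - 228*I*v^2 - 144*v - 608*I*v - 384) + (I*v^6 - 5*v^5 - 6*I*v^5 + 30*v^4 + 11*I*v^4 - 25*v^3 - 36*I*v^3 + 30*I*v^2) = v^6 + I*v^6 - 11*v^5 + 2*I*v^5 + 9*v^4 - 37*I*v^4 + 5*v^3 - 126*I*v^3 + 104*v^2 - 198*I*v^2 - 144*v - 608*I*v - 384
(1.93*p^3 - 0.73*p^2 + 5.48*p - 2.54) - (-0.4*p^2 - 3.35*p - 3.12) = 1.93*p^3 - 0.33*p^2 + 8.83*p + 0.58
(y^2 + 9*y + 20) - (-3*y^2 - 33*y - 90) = 4*y^2 + 42*y + 110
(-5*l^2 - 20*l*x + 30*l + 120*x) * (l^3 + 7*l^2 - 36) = -5*l^5 - 20*l^4*x - 5*l^4 - 20*l^3*x + 210*l^3 + 840*l^2*x + 180*l^2 + 720*l*x - 1080*l - 4320*x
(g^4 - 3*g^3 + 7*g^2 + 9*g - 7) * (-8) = -8*g^4 + 24*g^3 - 56*g^2 - 72*g + 56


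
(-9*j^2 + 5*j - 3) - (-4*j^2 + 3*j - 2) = -5*j^2 + 2*j - 1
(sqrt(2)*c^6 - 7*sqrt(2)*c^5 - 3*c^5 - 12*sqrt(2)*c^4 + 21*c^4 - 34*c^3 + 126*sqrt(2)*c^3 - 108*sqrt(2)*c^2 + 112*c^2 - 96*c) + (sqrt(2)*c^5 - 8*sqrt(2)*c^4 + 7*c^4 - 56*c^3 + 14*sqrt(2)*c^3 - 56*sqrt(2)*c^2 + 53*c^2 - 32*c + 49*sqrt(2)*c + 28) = sqrt(2)*c^6 - 6*sqrt(2)*c^5 - 3*c^5 - 20*sqrt(2)*c^4 + 28*c^4 - 90*c^3 + 140*sqrt(2)*c^3 - 164*sqrt(2)*c^2 + 165*c^2 - 128*c + 49*sqrt(2)*c + 28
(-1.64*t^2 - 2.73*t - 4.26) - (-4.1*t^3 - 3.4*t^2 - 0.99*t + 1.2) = 4.1*t^3 + 1.76*t^2 - 1.74*t - 5.46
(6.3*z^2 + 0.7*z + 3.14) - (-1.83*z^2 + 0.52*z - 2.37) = 8.13*z^2 + 0.18*z + 5.51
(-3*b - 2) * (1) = -3*b - 2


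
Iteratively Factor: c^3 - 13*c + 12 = (c - 3)*(c^2 + 3*c - 4) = (c - 3)*(c + 4)*(c - 1)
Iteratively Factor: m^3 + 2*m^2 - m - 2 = (m - 1)*(m^2 + 3*m + 2) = (m - 1)*(m + 2)*(m + 1)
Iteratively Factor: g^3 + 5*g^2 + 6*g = (g)*(g^2 + 5*g + 6) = g*(g + 3)*(g + 2)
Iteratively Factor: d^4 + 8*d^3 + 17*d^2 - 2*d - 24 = (d + 2)*(d^3 + 6*d^2 + 5*d - 12) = (d - 1)*(d + 2)*(d^2 + 7*d + 12) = (d - 1)*(d + 2)*(d + 3)*(d + 4)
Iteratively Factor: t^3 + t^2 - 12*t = (t)*(t^2 + t - 12) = t*(t + 4)*(t - 3)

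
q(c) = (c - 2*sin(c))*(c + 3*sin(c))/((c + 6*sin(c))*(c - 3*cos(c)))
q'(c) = (1 - 2*cos(c))*(c + 3*sin(c))/((c + 6*sin(c))*(c - 3*cos(c))) + (c - 2*sin(c))*(c + 3*sin(c))*(-3*sin(c) - 1)/((c + 6*sin(c))*(c - 3*cos(c))^2) + (c - 2*sin(c))*(c + 3*sin(c))*(-6*cos(c) - 1)/((c + 6*sin(c))^2*(c - 3*cos(c))) + (c - 2*sin(c))*(3*cos(c) + 1)/((c + 6*sin(c))*(c - 3*cos(c))) = (-(c - 2*sin(c))*(c + 3*sin(c))*(c + 6*sin(c))*(3*sin(c) + 1) - (c - 2*sin(c))*(c + 3*sin(c))*(c - 3*cos(c))*(6*cos(c) + 1) + (c + 6*sin(c))*(c - 3*cos(c))*(c*cos(c) + 2*c + sin(c) - 6*sin(2*c)))/((c + 6*sin(c))^2*(c - 3*cos(c))^2)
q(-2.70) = -114.26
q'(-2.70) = -2418.02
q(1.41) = -0.36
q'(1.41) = 1.95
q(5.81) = 3.09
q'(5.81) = -3.82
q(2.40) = 0.16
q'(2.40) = 0.31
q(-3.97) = -10.93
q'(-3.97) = -93.81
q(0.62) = 0.17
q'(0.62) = 0.46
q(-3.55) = 11.02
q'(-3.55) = -11.24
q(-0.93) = -0.14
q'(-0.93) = 0.12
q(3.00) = 0.41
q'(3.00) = 0.63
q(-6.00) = 0.88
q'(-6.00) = 1.02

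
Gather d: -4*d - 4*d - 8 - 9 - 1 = -8*d - 18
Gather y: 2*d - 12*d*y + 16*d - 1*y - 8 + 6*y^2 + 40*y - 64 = 18*d + 6*y^2 + y*(39 - 12*d) - 72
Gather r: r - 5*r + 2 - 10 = -4*r - 8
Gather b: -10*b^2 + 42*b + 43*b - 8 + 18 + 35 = -10*b^2 + 85*b + 45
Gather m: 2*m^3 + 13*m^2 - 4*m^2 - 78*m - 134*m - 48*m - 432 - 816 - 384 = 2*m^3 + 9*m^2 - 260*m - 1632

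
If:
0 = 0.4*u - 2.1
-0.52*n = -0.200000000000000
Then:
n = 0.38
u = 5.25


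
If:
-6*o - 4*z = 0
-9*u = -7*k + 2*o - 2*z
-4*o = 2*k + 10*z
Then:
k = -11*z/3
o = -2*z/3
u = -67*z/27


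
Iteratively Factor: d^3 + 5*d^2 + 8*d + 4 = (d + 1)*(d^2 + 4*d + 4) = (d + 1)*(d + 2)*(d + 2)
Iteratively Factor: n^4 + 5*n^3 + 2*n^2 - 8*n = (n)*(n^3 + 5*n^2 + 2*n - 8) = n*(n + 4)*(n^2 + n - 2) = n*(n - 1)*(n + 4)*(n + 2)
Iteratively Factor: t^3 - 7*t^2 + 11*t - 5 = (t - 5)*(t^2 - 2*t + 1) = (t - 5)*(t - 1)*(t - 1)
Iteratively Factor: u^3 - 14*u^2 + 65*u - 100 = (u - 4)*(u^2 - 10*u + 25) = (u - 5)*(u - 4)*(u - 5)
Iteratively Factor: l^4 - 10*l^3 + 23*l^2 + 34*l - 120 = (l + 2)*(l^3 - 12*l^2 + 47*l - 60) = (l - 4)*(l + 2)*(l^2 - 8*l + 15) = (l - 5)*(l - 4)*(l + 2)*(l - 3)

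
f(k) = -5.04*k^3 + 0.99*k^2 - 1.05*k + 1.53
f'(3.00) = -131.19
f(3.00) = -128.79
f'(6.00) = -533.49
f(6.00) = -1057.77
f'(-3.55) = -198.63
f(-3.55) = 243.22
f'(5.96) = -526.34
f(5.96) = -1036.57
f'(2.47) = -88.41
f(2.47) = -70.97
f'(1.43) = -29.14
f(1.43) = -12.69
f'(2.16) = -67.32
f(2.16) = -46.91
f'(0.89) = -11.26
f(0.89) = -2.17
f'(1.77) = -44.91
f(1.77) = -25.17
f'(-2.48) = -98.95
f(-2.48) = 87.10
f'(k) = -15.12*k^2 + 1.98*k - 1.05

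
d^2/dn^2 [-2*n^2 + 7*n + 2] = -4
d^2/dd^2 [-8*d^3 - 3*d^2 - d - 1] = -48*d - 6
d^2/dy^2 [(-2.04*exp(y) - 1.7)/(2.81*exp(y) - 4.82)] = (-41.053538*exp(y) - 70.419236)*exp(y)/(22.188041*exp(3*y) - 114.177606*exp(2*y) + 195.849132*exp(y) - 111.980168)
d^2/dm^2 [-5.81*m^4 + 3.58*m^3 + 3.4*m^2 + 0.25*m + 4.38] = -69.72*m^2 + 21.48*m + 6.8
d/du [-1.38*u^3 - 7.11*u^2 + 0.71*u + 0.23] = -4.14*u^2 - 14.22*u + 0.71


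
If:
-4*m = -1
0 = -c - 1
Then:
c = -1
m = 1/4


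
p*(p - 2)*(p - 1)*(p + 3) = p^4 - 7*p^2 + 6*p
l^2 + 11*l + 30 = (l + 5)*(l + 6)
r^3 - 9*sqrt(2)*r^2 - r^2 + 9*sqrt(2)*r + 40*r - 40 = (r - 1)*(r - 5*sqrt(2))*(r - 4*sqrt(2))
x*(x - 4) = x^2 - 4*x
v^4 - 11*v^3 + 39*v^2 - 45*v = v*(v - 5)*(v - 3)^2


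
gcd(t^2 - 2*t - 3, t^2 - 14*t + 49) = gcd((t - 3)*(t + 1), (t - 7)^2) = 1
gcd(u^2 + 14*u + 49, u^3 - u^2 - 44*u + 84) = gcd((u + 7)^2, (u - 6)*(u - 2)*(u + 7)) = u + 7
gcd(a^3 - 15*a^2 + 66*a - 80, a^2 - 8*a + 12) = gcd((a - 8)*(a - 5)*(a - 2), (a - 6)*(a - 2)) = a - 2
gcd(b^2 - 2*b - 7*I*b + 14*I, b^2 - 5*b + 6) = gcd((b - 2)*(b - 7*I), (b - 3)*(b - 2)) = b - 2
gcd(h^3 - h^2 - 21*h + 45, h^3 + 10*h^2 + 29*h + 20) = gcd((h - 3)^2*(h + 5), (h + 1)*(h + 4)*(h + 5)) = h + 5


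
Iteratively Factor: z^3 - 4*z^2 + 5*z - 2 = (z - 1)*(z^2 - 3*z + 2) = (z - 1)^2*(z - 2)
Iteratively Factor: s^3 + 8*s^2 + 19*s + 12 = (s + 3)*(s^2 + 5*s + 4) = (s + 3)*(s + 4)*(s + 1)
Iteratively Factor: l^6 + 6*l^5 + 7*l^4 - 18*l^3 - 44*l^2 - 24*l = (l + 1)*(l^5 + 5*l^4 + 2*l^3 - 20*l^2 - 24*l) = (l - 2)*(l + 1)*(l^4 + 7*l^3 + 16*l^2 + 12*l) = (l - 2)*(l + 1)*(l + 2)*(l^3 + 5*l^2 + 6*l) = l*(l - 2)*(l + 1)*(l + 2)*(l^2 + 5*l + 6) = l*(l - 2)*(l + 1)*(l + 2)*(l + 3)*(l + 2)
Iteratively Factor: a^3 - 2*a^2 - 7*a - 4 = (a + 1)*(a^2 - 3*a - 4) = (a + 1)^2*(a - 4)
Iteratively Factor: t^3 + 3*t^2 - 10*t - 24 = (t + 2)*(t^2 + t - 12) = (t + 2)*(t + 4)*(t - 3)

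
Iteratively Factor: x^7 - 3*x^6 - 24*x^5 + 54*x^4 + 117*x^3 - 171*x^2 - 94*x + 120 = (x - 1)*(x^6 - 2*x^5 - 26*x^4 + 28*x^3 + 145*x^2 - 26*x - 120) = (x - 1)^2*(x^5 - x^4 - 27*x^3 + x^2 + 146*x + 120) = (x - 3)*(x - 1)^2*(x^4 + 2*x^3 - 21*x^2 - 62*x - 40) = (x - 3)*(x - 1)^2*(x + 4)*(x^3 - 2*x^2 - 13*x - 10) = (x - 3)*(x - 1)^2*(x + 1)*(x + 4)*(x^2 - 3*x - 10) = (x - 3)*(x - 1)^2*(x + 1)*(x + 2)*(x + 4)*(x - 5)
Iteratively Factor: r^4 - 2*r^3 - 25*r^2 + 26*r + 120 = (r + 4)*(r^3 - 6*r^2 - r + 30) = (r - 5)*(r + 4)*(r^2 - r - 6) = (r - 5)*(r - 3)*(r + 4)*(r + 2)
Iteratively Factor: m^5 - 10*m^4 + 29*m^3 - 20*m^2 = (m - 1)*(m^4 - 9*m^3 + 20*m^2) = (m - 5)*(m - 1)*(m^3 - 4*m^2) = m*(m - 5)*(m - 1)*(m^2 - 4*m) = m*(m - 5)*(m - 4)*(m - 1)*(m)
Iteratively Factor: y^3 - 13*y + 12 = (y - 1)*(y^2 + y - 12) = (y - 1)*(y + 4)*(y - 3)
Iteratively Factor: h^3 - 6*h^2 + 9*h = (h)*(h^2 - 6*h + 9) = h*(h - 3)*(h - 3)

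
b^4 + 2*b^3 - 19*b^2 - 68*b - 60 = (b - 5)*(b + 2)^2*(b + 3)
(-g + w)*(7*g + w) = -7*g^2 + 6*g*w + w^2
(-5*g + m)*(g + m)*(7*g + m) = -35*g^3 - 33*g^2*m + 3*g*m^2 + m^3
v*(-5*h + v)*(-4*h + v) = 20*h^2*v - 9*h*v^2 + v^3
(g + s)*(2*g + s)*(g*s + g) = 2*g^3*s + 2*g^3 + 3*g^2*s^2 + 3*g^2*s + g*s^3 + g*s^2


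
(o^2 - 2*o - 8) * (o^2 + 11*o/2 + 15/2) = o^4 + 7*o^3/2 - 23*o^2/2 - 59*o - 60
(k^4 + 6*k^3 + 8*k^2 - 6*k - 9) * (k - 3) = k^5 + 3*k^4 - 10*k^3 - 30*k^2 + 9*k + 27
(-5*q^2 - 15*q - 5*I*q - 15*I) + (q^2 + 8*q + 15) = -4*q^2 - 7*q - 5*I*q + 15 - 15*I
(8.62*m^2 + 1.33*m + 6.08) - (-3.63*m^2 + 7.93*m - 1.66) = 12.25*m^2 - 6.6*m + 7.74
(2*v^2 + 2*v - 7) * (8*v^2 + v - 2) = 16*v^4 + 18*v^3 - 58*v^2 - 11*v + 14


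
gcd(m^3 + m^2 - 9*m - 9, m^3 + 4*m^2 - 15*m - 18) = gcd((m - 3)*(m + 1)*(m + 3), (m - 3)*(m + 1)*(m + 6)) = m^2 - 2*m - 3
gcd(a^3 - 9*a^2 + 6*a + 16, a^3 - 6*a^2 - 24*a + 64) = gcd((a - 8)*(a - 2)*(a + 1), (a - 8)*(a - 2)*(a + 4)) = a^2 - 10*a + 16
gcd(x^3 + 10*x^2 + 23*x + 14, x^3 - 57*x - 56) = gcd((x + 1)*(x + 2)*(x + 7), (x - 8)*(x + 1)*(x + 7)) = x^2 + 8*x + 7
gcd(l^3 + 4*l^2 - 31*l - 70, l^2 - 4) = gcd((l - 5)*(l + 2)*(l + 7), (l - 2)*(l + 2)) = l + 2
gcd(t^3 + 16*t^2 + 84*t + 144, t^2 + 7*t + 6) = t + 6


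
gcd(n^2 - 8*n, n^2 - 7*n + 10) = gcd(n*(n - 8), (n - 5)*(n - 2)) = 1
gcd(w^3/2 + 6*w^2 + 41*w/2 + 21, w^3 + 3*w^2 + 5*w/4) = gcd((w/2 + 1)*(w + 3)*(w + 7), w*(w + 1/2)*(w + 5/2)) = 1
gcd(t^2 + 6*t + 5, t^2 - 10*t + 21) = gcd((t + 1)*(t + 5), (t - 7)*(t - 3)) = 1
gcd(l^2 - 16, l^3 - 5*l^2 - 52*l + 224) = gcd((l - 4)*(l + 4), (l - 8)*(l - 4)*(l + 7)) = l - 4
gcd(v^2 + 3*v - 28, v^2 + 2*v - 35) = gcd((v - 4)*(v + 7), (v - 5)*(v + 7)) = v + 7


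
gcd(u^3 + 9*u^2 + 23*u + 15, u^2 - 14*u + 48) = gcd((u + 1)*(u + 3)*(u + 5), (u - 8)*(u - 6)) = 1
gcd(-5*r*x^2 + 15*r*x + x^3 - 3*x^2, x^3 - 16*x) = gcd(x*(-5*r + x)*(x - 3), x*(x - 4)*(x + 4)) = x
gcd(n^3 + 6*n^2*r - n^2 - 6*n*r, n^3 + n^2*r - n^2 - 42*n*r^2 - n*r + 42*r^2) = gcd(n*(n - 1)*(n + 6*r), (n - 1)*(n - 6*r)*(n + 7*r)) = n - 1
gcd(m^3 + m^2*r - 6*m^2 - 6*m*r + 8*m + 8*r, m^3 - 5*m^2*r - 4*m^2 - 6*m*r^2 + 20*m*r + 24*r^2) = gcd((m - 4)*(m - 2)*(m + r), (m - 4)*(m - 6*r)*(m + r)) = m^2 + m*r - 4*m - 4*r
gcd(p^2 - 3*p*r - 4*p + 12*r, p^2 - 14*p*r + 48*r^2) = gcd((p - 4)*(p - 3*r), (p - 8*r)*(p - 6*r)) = 1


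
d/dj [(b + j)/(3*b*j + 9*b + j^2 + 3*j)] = (3*b*j + 9*b + j^2 + 3*j - (b + j)*(3*b + 2*j + 3))/(3*b*j + 9*b + j^2 + 3*j)^2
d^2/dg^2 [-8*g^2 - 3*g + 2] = -16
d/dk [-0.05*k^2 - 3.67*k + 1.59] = -0.1*k - 3.67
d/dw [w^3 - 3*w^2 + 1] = 3*w*(w - 2)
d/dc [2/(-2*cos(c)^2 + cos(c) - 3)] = 2*(1 - 4*cos(c))*sin(c)/(-cos(c) + cos(2*c) + 4)^2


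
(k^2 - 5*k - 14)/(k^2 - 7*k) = (k + 2)/k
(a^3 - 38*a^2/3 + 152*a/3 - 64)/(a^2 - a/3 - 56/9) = 3*(a^2 - 10*a + 24)/(3*a + 7)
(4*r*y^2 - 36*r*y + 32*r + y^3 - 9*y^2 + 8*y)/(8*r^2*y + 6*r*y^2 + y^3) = (y^2 - 9*y + 8)/(y*(2*r + y))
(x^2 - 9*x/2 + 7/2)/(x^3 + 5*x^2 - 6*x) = (x - 7/2)/(x*(x + 6))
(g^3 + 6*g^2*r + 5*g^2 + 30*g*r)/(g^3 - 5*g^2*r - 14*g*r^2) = (-g^2 - 6*g*r - 5*g - 30*r)/(-g^2 + 5*g*r + 14*r^2)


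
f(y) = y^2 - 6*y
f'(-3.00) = -12.00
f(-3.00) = 27.00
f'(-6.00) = -18.00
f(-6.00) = 72.00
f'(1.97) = -2.06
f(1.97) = -7.94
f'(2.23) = -1.54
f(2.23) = -8.41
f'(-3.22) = -12.44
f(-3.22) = 29.69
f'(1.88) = -2.24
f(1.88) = -7.75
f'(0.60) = -4.80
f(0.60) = -3.24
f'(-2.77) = -11.54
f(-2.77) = 24.29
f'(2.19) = -1.62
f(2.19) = -8.34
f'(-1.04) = -8.08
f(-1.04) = 7.32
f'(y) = 2*y - 6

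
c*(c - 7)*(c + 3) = c^3 - 4*c^2 - 21*c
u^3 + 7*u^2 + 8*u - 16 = (u - 1)*(u + 4)^2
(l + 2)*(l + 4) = l^2 + 6*l + 8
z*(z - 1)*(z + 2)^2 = z^4 + 3*z^3 - 4*z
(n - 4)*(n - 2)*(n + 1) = n^3 - 5*n^2 + 2*n + 8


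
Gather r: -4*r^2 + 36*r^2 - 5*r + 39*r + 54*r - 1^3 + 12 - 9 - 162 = 32*r^2 + 88*r - 160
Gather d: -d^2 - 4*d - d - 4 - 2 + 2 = -d^2 - 5*d - 4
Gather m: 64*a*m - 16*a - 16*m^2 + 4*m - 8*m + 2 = -16*a - 16*m^2 + m*(64*a - 4) + 2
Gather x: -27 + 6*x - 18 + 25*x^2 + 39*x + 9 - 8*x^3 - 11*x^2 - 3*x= -8*x^3 + 14*x^2 + 42*x - 36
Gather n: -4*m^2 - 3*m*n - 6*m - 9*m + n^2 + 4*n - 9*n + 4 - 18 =-4*m^2 - 15*m + n^2 + n*(-3*m - 5) - 14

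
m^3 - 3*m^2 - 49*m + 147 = (m - 7)*(m - 3)*(m + 7)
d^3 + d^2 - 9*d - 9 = (d - 3)*(d + 1)*(d + 3)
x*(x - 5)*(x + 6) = x^3 + x^2 - 30*x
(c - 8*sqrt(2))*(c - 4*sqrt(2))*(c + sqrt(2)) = c^3 - 11*sqrt(2)*c^2 + 40*c + 64*sqrt(2)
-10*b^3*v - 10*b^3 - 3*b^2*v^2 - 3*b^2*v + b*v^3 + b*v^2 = (-5*b + v)*(2*b + v)*(b*v + b)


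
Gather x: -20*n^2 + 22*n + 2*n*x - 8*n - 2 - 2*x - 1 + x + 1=-20*n^2 + 14*n + x*(2*n - 1) - 2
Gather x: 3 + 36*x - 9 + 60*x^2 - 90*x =60*x^2 - 54*x - 6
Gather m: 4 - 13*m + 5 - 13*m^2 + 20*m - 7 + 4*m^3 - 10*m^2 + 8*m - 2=4*m^3 - 23*m^2 + 15*m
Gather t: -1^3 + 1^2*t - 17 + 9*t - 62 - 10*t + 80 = 0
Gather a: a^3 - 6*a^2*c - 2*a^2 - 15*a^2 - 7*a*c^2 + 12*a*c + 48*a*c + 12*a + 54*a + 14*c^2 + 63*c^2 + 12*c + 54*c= a^3 + a^2*(-6*c - 17) + a*(-7*c^2 + 60*c + 66) + 77*c^2 + 66*c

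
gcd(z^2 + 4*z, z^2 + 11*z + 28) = z + 4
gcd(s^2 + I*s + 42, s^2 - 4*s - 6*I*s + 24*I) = s - 6*I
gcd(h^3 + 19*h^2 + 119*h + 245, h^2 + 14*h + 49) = h^2 + 14*h + 49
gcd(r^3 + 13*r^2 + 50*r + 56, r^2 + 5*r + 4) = r + 4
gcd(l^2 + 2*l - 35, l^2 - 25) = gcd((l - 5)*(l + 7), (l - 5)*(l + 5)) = l - 5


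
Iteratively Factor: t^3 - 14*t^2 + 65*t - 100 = (t - 5)*(t^2 - 9*t + 20) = (t - 5)*(t - 4)*(t - 5)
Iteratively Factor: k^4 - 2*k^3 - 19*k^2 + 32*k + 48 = (k + 1)*(k^3 - 3*k^2 - 16*k + 48) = (k - 3)*(k + 1)*(k^2 - 16) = (k - 3)*(k + 1)*(k + 4)*(k - 4)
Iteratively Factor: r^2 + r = (r)*(r + 1)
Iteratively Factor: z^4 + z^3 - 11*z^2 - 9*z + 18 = (z + 2)*(z^3 - z^2 - 9*z + 9) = (z - 3)*(z + 2)*(z^2 + 2*z - 3) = (z - 3)*(z - 1)*(z + 2)*(z + 3)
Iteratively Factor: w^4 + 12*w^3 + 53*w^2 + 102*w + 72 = (w + 3)*(w^3 + 9*w^2 + 26*w + 24) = (w + 2)*(w + 3)*(w^2 + 7*w + 12) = (w + 2)*(w + 3)^2*(w + 4)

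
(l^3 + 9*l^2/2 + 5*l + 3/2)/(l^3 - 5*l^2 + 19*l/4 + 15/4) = 2*(l^2 + 4*l + 3)/(2*l^2 - 11*l + 15)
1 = 1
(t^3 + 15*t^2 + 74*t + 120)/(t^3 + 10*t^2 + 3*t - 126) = (t^2 + 9*t + 20)/(t^2 + 4*t - 21)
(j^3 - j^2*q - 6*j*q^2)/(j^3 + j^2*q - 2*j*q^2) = (-j + 3*q)/(-j + q)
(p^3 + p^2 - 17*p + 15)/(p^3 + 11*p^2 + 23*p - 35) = (p - 3)/(p + 7)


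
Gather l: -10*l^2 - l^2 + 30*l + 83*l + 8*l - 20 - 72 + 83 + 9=-11*l^2 + 121*l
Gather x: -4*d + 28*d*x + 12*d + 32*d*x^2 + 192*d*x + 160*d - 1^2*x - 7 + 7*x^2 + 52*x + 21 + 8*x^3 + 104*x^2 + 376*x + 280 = 168*d + 8*x^3 + x^2*(32*d + 111) + x*(220*d + 427) + 294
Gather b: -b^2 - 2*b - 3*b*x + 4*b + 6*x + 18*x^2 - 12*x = -b^2 + b*(2 - 3*x) + 18*x^2 - 6*x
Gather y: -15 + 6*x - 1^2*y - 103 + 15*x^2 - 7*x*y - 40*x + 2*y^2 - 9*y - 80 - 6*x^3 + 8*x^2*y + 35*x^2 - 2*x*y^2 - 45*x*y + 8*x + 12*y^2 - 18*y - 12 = -6*x^3 + 50*x^2 - 26*x + y^2*(14 - 2*x) + y*(8*x^2 - 52*x - 28) - 210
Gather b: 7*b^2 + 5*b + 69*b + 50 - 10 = 7*b^2 + 74*b + 40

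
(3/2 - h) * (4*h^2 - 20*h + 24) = -4*h^3 + 26*h^2 - 54*h + 36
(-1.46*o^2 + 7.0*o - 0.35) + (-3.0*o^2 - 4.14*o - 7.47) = -4.46*o^2 + 2.86*o - 7.82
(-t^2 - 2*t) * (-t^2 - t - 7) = t^4 + 3*t^3 + 9*t^2 + 14*t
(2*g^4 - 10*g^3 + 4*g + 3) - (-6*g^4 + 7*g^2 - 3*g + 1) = 8*g^4 - 10*g^3 - 7*g^2 + 7*g + 2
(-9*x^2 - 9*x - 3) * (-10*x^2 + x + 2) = 90*x^4 + 81*x^3 + 3*x^2 - 21*x - 6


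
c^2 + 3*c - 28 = (c - 4)*(c + 7)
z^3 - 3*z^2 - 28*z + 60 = (z - 6)*(z - 2)*(z + 5)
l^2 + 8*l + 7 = (l + 1)*(l + 7)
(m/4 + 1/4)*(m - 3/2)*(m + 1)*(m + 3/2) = m^4/4 + m^3/2 - 5*m^2/16 - 9*m/8 - 9/16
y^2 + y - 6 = (y - 2)*(y + 3)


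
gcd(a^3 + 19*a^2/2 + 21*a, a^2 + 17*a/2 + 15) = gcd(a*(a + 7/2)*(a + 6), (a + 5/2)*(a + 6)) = a + 6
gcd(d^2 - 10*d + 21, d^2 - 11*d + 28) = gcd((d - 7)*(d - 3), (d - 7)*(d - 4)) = d - 7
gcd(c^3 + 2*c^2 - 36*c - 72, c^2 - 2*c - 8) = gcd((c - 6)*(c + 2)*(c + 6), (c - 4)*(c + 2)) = c + 2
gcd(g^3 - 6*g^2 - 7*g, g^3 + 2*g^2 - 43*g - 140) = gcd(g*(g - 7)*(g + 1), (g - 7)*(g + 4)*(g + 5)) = g - 7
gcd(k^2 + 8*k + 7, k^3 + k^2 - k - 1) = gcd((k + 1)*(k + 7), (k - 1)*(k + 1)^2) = k + 1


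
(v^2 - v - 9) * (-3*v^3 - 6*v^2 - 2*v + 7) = -3*v^5 - 3*v^4 + 31*v^3 + 63*v^2 + 11*v - 63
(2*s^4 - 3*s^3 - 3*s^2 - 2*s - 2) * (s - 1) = 2*s^5 - 5*s^4 + s^2 + 2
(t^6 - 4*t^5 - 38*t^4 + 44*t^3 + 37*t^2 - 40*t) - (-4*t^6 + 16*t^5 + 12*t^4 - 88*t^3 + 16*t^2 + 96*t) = 5*t^6 - 20*t^5 - 50*t^4 + 132*t^3 + 21*t^2 - 136*t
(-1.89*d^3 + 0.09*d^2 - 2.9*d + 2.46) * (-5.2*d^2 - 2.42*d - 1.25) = 9.828*d^5 + 4.1058*d^4 + 17.2247*d^3 - 5.8865*d^2 - 2.3282*d - 3.075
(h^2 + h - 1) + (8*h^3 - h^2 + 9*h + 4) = 8*h^3 + 10*h + 3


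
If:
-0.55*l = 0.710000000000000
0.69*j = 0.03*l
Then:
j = -0.06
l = -1.29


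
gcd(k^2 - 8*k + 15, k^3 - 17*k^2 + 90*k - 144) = k - 3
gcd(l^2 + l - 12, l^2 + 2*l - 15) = l - 3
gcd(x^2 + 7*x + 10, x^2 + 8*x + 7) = 1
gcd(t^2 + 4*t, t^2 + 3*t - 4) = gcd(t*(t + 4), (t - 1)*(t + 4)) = t + 4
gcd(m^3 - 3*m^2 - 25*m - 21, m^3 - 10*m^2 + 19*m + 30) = m + 1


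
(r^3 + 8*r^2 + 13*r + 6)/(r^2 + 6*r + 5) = (r^2 + 7*r + 6)/(r + 5)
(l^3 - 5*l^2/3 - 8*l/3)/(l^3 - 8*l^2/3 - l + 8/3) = l/(l - 1)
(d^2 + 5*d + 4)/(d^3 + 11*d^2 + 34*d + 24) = 1/(d + 6)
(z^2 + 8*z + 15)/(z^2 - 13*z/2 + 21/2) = 2*(z^2 + 8*z + 15)/(2*z^2 - 13*z + 21)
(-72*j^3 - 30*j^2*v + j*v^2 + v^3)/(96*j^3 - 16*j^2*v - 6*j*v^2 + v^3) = (3*j + v)/(-4*j + v)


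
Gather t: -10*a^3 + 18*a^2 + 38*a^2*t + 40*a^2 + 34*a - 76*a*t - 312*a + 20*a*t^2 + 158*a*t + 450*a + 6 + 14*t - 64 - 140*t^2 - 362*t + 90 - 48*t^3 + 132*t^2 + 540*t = -10*a^3 + 58*a^2 + 172*a - 48*t^3 + t^2*(20*a - 8) + t*(38*a^2 + 82*a + 192) + 32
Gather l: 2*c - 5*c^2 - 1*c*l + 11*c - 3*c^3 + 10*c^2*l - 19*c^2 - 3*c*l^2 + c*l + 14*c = -3*c^3 + 10*c^2*l - 24*c^2 - 3*c*l^2 + 27*c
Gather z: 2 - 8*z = 2 - 8*z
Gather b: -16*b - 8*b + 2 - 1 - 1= -24*b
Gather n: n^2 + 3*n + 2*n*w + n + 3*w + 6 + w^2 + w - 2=n^2 + n*(2*w + 4) + w^2 + 4*w + 4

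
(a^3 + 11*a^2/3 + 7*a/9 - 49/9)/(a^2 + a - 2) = (9*a^2 + 42*a + 49)/(9*(a + 2))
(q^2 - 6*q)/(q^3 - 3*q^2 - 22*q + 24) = q/(q^2 + 3*q - 4)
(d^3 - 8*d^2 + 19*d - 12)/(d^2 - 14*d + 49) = (d^3 - 8*d^2 + 19*d - 12)/(d^2 - 14*d + 49)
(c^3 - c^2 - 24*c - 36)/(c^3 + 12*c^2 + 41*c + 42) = (c - 6)/(c + 7)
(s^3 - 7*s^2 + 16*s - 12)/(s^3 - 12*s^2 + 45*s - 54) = (s^2 - 4*s + 4)/(s^2 - 9*s + 18)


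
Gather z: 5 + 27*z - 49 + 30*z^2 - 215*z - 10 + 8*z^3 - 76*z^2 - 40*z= 8*z^3 - 46*z^2 - 228*z - 54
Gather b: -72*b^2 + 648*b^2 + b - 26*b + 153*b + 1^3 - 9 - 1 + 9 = 576*b^2 + 128*b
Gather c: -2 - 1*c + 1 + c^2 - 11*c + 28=c^2 - 12*c + 27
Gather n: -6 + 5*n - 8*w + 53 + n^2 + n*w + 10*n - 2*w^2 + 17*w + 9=n^2 + n*(w + 15) - 2*w^2 + 9*w + 56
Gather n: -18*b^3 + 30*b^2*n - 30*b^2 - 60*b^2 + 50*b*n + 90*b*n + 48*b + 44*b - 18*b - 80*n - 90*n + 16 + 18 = -18*b^3 - 90*b^2 + 74*b + n*(30*b^2 + 140*b - 170) + 34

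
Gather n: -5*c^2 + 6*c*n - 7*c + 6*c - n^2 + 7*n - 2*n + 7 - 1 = -5*c^2 - c - n^2 + n*(6*c + 5) + 6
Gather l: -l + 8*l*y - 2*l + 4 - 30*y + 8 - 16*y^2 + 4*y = l*(8*y - 3) - 16*y^2 - 26*y + 12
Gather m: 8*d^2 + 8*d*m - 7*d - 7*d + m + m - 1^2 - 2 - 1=8*d^2 - 14*d + m*(8*d + 2) - 4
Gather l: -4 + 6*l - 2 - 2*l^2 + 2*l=-2*l^2 + 8*l - 6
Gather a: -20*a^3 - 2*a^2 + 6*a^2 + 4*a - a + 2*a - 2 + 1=-20*a^3 + 4*a^2 + 5*a - 1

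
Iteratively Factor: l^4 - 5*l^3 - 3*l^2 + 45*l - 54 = (l + 3)*(l^3 - 8*l^2 + 21*l - 18) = (l - 2)*(l + 3)*(l^2 - 6*l + 9) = (l - 3)*(l - 2)*(l + 3)*(l - 3)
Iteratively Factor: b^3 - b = (b - 1)*(b^2 + b) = (b - 1)*(b + 1)*(b)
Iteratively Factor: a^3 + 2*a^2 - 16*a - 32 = (a - 4)*(a^2 + 6*a + 8) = (a - 4)*(a + 2)*(a + 4)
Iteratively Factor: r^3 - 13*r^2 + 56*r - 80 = (r - 4)*(r^2 - 9*r + 20) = (r - 4)^2*(r - 5)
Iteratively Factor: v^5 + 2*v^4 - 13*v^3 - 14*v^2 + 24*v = (v + 2)*(v^4 - 13*v^2 + 12*v) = (v - 3)*(v + 2)*(v^3 + 3*v^2 - 4*v) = (v - 3)*(v - 1)*(v + 2)*(v^2 + 4*v) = v*(v - 3)*(v - 1)*(v + 2)*(v + 4)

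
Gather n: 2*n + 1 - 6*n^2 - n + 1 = -6*n^2 + n + 2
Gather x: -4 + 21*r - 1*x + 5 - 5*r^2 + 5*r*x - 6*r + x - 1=-5*r^2 + 5*r*x + 15*r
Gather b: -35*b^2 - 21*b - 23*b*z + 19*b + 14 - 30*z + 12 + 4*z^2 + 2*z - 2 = -35*b^2 + b*(-23*z - 2) + 4*z^2 - 28*z + 24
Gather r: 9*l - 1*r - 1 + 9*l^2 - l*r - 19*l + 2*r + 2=9*l^2 - 10*l + r*(1 - l) + 1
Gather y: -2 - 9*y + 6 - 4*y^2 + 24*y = -4*y^2 + 15*y + 4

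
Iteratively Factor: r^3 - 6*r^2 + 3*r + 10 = (r + 1)*(r^2 - 7*r + 10) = (r - 2)*(r + 1)*(r - 5)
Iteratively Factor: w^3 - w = (w - 1)*(w^2 + w) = w*(w - 1)*(w + 1)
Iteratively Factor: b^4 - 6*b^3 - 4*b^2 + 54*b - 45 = (b + 3)*(b^3 - 9*b^2 + 23*b - 15) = (b - 1)*(b + 3)*(b^2 - 8*b + 15) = (b - 5)*(b - 1)*(b + 3)*(b - 3)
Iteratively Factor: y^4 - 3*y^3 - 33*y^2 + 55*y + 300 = (y + 4)*(y^3 - 7*y^2 - 5*y + 75) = (y - 5)*(y + 4)*(y^2 - 2*y - 15) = (y - 5)*(y + 3)*(y + 4)*(y - 5)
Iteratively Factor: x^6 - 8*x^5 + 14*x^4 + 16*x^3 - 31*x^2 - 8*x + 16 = (x - 1)*(x^5 - 7*x^4 + 7*x^3 + 23*x^2 - 8*x - 16) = (x - 1)*(x + 1)*(x^4 - 8*x^3 + 15*x^2 + 8*x - 16) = (x - 4)*(x - 1)*(x + 1)*(x^3 - 4*x^2 - x + 4) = (x - 4)*(x - 1)*(x + 1)^2*(x^2 - 5*x + 4) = (x - 4)*(x - 1)^2*(x + 1)^2*(x - 4)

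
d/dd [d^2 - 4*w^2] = 2*d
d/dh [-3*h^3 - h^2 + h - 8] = -9*h^2 - 2*h + 1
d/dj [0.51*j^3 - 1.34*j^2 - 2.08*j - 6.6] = 1.53*j^2 - 2.68*j - 2.08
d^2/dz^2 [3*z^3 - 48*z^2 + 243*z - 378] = 18*z - 96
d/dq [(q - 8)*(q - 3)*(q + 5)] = 3*q^2 - 12*q - 31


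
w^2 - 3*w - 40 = (w - 8)*(w + 5)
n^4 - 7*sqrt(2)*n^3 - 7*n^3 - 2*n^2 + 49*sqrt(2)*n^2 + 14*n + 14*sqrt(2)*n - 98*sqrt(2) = (n - 7)*(n - 7*sqrt(2))*(n - sqrt(2))*(n + sqrt(2))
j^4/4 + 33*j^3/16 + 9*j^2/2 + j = j*(j/4 + 1)*(j + 1/4)*(j + 4)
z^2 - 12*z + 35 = (z - 7)*(z - 5)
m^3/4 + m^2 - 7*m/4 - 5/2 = (m/4 + 1/4)*(m - 2)*(m + 5)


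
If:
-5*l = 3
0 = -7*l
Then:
No Solution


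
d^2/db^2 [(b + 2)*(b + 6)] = 2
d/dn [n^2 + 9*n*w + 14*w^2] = 2*n + 9*w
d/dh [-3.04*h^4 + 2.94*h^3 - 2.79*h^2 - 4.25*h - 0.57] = -12.16*h^3 + 8.82*h^2 - 5.58*h - 4.25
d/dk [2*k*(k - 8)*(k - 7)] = 6*k^2 - 60*k + 112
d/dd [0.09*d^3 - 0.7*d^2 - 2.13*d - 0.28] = 0.27*d^2 - 1.4*d - 2.13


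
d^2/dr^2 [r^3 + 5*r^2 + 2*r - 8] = 6*r + 10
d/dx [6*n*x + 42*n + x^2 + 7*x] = 6*n + 2*x + 7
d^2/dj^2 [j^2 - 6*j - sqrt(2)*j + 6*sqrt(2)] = 2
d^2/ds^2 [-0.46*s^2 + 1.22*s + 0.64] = -0.920000000000000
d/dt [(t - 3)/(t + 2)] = 5/(t + 2)^2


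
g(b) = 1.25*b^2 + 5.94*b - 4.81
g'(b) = 2.5*b + 5.94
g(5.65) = 68.65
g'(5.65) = 20.06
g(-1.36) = -10.58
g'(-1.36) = 2.54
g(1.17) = 3.85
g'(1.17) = 8.86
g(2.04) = 12.51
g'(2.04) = 11.04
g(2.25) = 14.88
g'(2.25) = 11.56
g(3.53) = 31.73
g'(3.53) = 14.76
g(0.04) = -4.57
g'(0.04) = 6.04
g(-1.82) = -11.48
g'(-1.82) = 1.39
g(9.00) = 149.90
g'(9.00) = 28.44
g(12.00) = 246.47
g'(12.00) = 35.94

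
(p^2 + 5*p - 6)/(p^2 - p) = (p + 6)/p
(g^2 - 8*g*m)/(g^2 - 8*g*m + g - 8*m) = g/(g + 1)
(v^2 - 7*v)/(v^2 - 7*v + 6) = v*(v - 7)/(v^2 - 7*v + 6)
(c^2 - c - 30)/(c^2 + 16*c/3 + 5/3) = 3*(c - 6)/(3*c + 1)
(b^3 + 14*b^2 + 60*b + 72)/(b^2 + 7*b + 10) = (b^2 + 12*b + 36)/(b + 5)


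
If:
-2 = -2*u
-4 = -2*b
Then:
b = 2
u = 1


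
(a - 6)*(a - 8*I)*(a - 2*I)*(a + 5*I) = a^4 - 6*a^3 - 5*I*a^3 + 34*a^2 + 30*I*a^2 - 204*a - 80*I*a + 480*I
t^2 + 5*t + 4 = (t + 1)*(t + 4)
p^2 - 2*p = p*(p - 2)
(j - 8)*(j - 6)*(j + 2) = j^3 - 12*j^2 + 20*j + 96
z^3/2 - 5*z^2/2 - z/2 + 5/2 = (z/2 + 1/2)*(z - 5)*(z - 1)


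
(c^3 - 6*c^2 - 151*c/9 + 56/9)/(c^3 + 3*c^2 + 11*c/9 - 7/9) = (c - 8)/(c + 1)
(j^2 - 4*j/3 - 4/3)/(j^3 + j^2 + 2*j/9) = 3*(j - 2)/(j*(3*j + 1))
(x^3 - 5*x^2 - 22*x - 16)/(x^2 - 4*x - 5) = (x^2 - 6*x - 16)/(x - 5)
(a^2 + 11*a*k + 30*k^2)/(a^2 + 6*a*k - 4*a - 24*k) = (a + 5*k)/(a - 4)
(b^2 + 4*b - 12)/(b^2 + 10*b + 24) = (b - 2)/(b + 4)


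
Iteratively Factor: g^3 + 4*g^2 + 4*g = (g + 2)*(g^2 + 2*g) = g*(g + 2)*(g + 2)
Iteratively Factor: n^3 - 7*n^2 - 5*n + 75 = (n - 5)*(n^2 - 2*n - 15) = (n - 5)^2*(n + 3)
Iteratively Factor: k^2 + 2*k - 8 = (k + 4)*(k - 2)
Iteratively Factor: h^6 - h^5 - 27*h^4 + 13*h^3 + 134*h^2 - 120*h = (h - 5)*(h^5 + 4*h^4 - 7*h^3 - 22*h^2 + 24*h) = (h - 5)*(h - 2)*(h^4 + 6*h^3 + 5*h^2 - 12*h) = (h - 5)*(h - 2)*(h + 4)*(h^3 + 2*h^2 - 3*h) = (h - 5)*(h - 2)*(h + 3)*(h + 4)*(h^2 - h) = (h - 5)*(h - 2)*(h - 1)*(h + 3)*(h + 4)*(h)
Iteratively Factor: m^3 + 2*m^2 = (m)*(m^2 + 2*m) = m^2*(m + 2)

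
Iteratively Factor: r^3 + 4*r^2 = (r)*(r^2 + 4*r) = r*(r + 4)*(r)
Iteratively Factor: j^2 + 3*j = (j)*(j + 3)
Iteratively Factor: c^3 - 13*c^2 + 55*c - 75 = (c - 3)*(c^2 - 10*c + 25) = (c - 5)*(c - 3)*(c - 5)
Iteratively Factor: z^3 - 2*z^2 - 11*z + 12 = (z + 3)*(z^2 - 5*z + 4) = (z - 1)*(z + 3)*(z - 4)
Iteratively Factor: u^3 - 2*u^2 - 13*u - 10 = (u + 1)*(u^2 - 3*u - 10) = (u + 1)*(u + 2)*(u - 5)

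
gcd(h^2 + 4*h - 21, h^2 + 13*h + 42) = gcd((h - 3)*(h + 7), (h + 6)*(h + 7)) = h + 7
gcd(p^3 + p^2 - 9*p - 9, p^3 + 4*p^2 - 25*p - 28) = p + 1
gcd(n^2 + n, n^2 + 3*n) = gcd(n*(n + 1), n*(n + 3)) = n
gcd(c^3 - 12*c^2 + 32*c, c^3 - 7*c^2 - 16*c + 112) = c - 4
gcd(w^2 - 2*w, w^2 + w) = w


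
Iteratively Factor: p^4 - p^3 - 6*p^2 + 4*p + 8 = (p + 2)*(p^3 - 3*p^2 + 4) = (p - 2)*(p + 2)*(p^2 - p - 2) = (p - 2)^2*(p + 2)*(p + 1)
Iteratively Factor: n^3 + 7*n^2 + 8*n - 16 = (n + 4)*(n^2 + 3*n - 4) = (n - 1)*(n + 4)*(n + 4)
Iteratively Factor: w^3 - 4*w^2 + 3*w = (w - 3)*(w^2 - w) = w*(w - 3)*(w - 1)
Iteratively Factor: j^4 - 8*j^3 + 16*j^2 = (j)*(j^3 - 8*j^2 + 16*j) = j*(j - 4)*(j^2 - 4*j) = j*(j - 4)^2*(j)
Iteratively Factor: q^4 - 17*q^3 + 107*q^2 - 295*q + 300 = (q - 3)*(q^3 - 14*q^2 + 65*q - 100) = (q - 5)*(q - 3)*(q^2 - 9*q + 20) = (q - 5)*(q - 4)*(q - 3)*(q - 5)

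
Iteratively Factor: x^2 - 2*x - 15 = (x + 3)*(x - 5)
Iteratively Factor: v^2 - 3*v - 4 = (v + 1)*(v - 4)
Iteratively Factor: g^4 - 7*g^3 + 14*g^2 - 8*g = (g - 1)*(g^3 - 6*g^2 + 8*g) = (g - 2)*(g - 1)*(g^2 - 4*g) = g*(g - 2)*(g - 1)*(g - 4)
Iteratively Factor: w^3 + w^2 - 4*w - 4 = (w + 2)*(w^2 - w - 2) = (w + 1)*(w + 2)*(w - 2)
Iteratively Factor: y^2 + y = (y + 1)*(y)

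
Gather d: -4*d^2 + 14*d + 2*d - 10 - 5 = -4*d^2 + 16*d - 15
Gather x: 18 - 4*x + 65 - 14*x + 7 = 90 - 18*x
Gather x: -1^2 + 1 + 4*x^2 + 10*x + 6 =4*x^2 + 10*x + 6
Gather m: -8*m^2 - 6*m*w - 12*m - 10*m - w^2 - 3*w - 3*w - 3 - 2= -8*m^2 + m*(-6*w - 22) - w^2 - 6*w - 5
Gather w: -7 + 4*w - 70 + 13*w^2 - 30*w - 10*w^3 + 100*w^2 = -10*w^3 + 113*w^2 - 26*w - 77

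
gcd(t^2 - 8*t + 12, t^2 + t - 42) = t - 6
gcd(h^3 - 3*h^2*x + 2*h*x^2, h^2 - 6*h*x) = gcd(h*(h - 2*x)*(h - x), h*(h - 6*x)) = h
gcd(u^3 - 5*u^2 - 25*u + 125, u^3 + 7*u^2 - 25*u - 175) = u^2 - 25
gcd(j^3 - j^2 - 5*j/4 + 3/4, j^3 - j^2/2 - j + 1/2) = j^2 + j/2 - 1/2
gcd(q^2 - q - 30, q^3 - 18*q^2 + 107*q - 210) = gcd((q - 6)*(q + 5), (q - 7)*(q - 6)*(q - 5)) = q - 6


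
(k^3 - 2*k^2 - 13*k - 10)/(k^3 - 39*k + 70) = (k^2 + 3*k + 2)/(k^2 + 5*k - 14)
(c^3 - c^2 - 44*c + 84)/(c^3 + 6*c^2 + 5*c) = (c^3 - c^2 - 44*c + 84)/(c*(c^2 + 6*c + 5))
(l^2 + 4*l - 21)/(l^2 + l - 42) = (l - 3)/(l - 6)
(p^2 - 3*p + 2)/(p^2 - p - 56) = (-p^2 + 3*p - 2)/(-p^2 + p + 56)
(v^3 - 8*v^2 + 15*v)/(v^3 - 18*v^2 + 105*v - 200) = v*(v - 3)/(v^2 - 13*v + 40)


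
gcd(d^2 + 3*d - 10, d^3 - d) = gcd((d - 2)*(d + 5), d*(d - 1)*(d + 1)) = 1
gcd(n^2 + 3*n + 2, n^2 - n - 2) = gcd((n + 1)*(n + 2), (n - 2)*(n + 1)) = n + 1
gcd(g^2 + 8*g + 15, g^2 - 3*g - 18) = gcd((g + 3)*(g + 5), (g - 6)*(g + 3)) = g + 3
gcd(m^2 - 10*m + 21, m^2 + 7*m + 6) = 1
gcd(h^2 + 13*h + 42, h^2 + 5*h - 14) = h + 7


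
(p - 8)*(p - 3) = p^2 - 11*p + 24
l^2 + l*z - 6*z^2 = (l - 2*z)*(l + 3*z)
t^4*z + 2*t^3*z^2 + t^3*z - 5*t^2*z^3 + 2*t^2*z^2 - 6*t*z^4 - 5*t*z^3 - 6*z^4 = (t - 2*z)*(t + z)*(t + 3*z)*(t*z + z)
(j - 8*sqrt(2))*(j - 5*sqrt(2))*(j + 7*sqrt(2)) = j^3 - 6*sqrt(2)*j^2 - 102*j + 560*sqrt(2)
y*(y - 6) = y^2 - 6*y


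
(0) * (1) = 0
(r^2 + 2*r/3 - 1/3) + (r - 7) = r^2 + 5*r/3 - 22/3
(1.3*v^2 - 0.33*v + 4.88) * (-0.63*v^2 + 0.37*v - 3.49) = -0.819*v^4 + 0.6889*v^3 - 7.7335*v^2 + 2.9573*v - 17.0312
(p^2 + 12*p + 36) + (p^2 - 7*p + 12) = 2*p^2 + 5*p + 48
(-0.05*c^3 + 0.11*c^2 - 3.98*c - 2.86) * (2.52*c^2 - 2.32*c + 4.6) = -0.126*c^5 + 0.3932*c^4 - 10.5148*c^3 + 2.5324*c^2 - 11.6728*c - 13.156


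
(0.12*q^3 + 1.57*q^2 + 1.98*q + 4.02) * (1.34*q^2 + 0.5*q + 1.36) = 0.1608*q^5 + 2.1638*q^4 + 3.6014*q^3 + 8.512*q^2 + 4.7028*q + 5.4672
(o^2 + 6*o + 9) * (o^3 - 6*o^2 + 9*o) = o^5 - 18*o^3 + 81*o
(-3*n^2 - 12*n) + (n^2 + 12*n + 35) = 35 - 2*n^2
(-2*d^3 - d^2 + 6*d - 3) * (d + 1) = -2*d^4 - 3*d^3 + 5*d^2 + 3*d - 3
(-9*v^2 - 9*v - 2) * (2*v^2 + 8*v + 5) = -18*v^4 - 90*v^3 - 121*v^2 - 61*v - 10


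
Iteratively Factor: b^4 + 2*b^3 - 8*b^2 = (b + 4)*(b^3 - 2*b^2) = (b - 2)*(b + 4)*(b^2) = b*(b - 2)*(b + 4)*(b)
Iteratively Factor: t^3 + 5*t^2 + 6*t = (t + 2)*(t^2 + 3*t) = t*(t + 2)*(t + 3)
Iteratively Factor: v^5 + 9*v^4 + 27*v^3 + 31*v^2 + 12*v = (v + 3)*(v^4 + 6*v^3 + 9*v^2 + 4*v) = (v + 1)*(v + 3)*(v^3 + 5*v^2 + 4*v) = v*(v + 1)*(v + 3)*(v^2 + 5*v + 4) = v*(v + 1)*(v + 3)*(v + 4)*(v + 1)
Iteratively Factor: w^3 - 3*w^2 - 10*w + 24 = (w - 4)*(w^2 + w - 6) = (w - 4)*(w - 2)*(w + 3)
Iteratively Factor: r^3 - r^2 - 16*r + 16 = (r - 1)*(r^2 - 16) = (r - 1)*(r + 4)*(r - 4)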